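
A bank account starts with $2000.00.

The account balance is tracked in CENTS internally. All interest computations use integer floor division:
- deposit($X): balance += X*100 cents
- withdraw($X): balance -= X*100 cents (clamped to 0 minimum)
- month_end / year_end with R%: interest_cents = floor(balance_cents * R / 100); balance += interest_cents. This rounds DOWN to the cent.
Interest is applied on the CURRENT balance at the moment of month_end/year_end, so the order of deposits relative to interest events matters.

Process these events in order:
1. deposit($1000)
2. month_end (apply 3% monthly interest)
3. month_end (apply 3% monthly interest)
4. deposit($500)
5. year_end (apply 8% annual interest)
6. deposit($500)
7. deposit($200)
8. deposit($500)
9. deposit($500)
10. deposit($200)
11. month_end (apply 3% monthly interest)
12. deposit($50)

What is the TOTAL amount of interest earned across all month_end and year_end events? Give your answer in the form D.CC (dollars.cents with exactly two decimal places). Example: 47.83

Answer: 653.62

Derivation:
After 1 (deposit($1000)): balance=$3000.00 total_interest=$0.00
After 2 (month_end (apply 3% monthly interest)): balance=$3090.00 total_interest=$90.00
After 3 (month_end (apply 3% monthly interest)): balance=$3182.70 total_interest=$182.70
After 4 (deposit($500)): balance=$3682.70 total_interest=$182.70
After 5 (year_end (apply 8% annual interest)): balance=$3977.31 total_interest=$477.31
After 6 (deposit($500)): balance=$4477.31 total_interest=$477.31
After 7 (deposit($200)): balance=$4677.31 total_interest=$477.31
After 8 (deposit($500)): balance=$5177.31 total_interest=$477.31
After 9 (deposit($500)): balance=$5677.31 total_interest=$477.31
After 10 (deposit($200)): balance=$5877.31 total_interest=$477.31
After 11 (month_end (apply 3% monthly interest)): balance=$6053.62 total_interest=$653.62
After 12 (deposit($50)): balance=$6103.62 total_interest=$653.62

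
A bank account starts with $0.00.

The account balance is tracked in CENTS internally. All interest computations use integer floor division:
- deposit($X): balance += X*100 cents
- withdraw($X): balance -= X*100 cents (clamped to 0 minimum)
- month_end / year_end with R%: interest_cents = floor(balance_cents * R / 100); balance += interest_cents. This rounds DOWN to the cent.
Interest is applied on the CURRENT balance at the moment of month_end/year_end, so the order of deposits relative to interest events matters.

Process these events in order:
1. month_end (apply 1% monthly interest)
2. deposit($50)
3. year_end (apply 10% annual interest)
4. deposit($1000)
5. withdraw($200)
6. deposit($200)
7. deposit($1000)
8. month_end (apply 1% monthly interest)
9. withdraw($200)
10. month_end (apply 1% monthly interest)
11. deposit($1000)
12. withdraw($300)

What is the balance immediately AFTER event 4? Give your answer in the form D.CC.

After 1 (month_end (apply 1% monthly interest)): balance=$0.00 total_interest=$0.00
After 2 (deposit($50)): balance=$50.00 total_interest=$0.00
After 3 (year_end (apply 10% annual interest)): balance=$55.00 total_interest=$5.00
After 4 (deposit($1000)): balance=$1055.00 total_interest=$5.00

Answer: 1055.00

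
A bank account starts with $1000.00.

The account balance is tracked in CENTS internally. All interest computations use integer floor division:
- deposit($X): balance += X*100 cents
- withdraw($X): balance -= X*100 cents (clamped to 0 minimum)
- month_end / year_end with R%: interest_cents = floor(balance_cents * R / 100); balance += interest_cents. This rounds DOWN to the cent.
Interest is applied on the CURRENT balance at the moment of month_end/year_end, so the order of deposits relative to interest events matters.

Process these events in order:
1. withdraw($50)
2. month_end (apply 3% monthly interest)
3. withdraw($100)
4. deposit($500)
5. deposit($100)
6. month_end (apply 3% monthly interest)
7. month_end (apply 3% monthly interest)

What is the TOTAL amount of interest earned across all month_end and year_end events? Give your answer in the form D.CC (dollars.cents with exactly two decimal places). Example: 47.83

Answer: 118.53

Derivation:
After 1 (withdraw($50)): balance=$950.00 total_interest=$0.00
After 2 (month_end (apply 3% monthly interest)): balance=$978.50 total_interest=$28.50
After 3 (withdraw($100)): balance=$878.50 total_interest=$28.50
After 4 (deposit($500)): balance=$1378.50 total_interest=$28.50
After 5 (deposit($100)): balance=$1478.50 total_interest=$28.50
After 6 (month_end (apply 3% monthly interest)): balance=$1522.85 total_interest=$72.85
After 7 (month_end (apply 3% monthly interest)): balance=$1568.53 total_interest=$118.53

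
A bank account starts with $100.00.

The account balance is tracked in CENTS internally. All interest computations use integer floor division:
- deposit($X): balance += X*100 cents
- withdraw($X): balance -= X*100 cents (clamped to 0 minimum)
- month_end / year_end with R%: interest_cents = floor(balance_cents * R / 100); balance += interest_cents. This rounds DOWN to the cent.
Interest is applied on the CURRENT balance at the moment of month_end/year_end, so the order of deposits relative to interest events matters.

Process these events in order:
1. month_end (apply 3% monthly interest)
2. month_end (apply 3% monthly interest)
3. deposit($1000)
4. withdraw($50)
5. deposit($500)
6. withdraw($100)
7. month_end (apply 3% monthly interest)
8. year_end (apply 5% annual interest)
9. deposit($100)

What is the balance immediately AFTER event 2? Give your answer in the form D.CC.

Answer: 106.09

Derivation:
After 1 (month_end (apply 3% monthly interest)): balance=$103.00 total_interest=$3.00
After 2 (month_end (apply 3% monthly interest)): balance=$106.09 total_interest=$6.09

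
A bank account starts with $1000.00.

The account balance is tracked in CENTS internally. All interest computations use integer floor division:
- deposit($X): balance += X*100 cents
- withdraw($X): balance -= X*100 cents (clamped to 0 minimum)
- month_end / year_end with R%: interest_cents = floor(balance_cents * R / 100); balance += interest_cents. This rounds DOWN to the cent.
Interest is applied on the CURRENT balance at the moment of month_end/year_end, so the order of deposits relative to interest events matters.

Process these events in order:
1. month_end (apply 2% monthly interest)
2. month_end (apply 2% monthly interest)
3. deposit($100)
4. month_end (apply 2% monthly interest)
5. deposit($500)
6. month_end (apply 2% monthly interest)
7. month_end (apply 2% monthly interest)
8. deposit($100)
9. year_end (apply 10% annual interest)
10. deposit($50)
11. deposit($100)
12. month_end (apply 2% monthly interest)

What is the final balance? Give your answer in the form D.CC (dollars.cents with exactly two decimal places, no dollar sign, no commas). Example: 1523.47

Answer: 2206.67

Derivation:
After 1 (month_end (apply 2% monthly interest)): balance=$1020.00 total_interest=$20.00
After 2 (month_end (apply 2% monthly interest)): balance=$1040.40 total_interest=$40.40
After 3 (deposit($100)): balance=$1140.40 total_interest=$40.40
After 4 (month_end (apply 2% monthly interest)): balance=$1163.20 total_interest=$63.20
After 5 (deposit($500)): balance=$1663.20 total_interest=$63.20
After 6 (month_end (apply 2% monthly interest)): balance=$1696.46 total_interest=$96.46
After 7 (month_end (apply 2% monthly interest)): balance=$1730.38 total_interest=$130.38
After 8 (deposit($100)): balance=$1830.38 total_interest=$130.38
After 9 (year_end (apply 10% annual interest)): balance=$2013.41 total_interest=$313.41
After 10 (deposit($50)): balance=$2063.41 total_interest=$313.41
After 11 (deposit($100)): balance=$2163.41 total_interest=$313.41
After 12 (month_end (apply 2% monthly interest)): balance=$2206.67 total_interest=$356.67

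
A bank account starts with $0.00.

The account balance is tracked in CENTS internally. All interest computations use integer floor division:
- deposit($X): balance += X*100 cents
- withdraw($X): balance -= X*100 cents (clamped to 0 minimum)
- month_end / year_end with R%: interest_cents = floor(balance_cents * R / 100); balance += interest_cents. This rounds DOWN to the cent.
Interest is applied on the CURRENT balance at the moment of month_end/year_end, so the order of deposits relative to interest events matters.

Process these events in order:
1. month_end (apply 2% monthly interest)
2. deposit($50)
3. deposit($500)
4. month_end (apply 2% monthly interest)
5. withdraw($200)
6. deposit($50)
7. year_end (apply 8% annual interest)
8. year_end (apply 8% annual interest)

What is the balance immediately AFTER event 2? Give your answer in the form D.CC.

Answer: 50.00

Derivation:
After 1 (month_end (apply 2% monthly interest)): balance=$0.00 total_interest=$0.00
After 2 (deposit($50)): balance=$50.00 total_interest=$0.00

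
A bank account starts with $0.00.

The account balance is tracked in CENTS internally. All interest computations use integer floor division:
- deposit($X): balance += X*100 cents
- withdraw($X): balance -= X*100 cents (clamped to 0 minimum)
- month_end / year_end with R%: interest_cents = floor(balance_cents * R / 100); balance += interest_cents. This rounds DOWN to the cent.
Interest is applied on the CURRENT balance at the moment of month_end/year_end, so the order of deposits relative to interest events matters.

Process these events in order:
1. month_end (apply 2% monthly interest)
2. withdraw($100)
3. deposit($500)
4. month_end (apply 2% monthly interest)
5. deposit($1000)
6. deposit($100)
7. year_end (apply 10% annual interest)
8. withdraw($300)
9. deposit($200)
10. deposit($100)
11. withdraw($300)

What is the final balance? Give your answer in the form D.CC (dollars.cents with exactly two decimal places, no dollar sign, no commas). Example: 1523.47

Answer: 1471.00

Derivation:
After 1 (month_end (apply 2% monthly interest)): balance=$0.00 total_interest=$0.00
After 2 (withdraw($100)): balance=$0.00 total_interest=$0.00
After 3 (deposit($500)): balance=$500.00 total_interest=$0.00
After 4 (month_end (apply 2% monthly interest)): balance=$510.00 total_interest=$10.00
After 5 (deposit($1000)): balance=$1510.00 total_interest=$10.00
After 6 (deposit($100)): balance=$1610.00 total_interest=$10.00
After 7 (year_end (apply 10% annual interest)): balance=$1771.00 total_interest=$171.00
After 8 (withdraw($300)): balance=$1471.00 total_interest=$171.00
After 9 (deposit($200)): balance=$1671.00 total_interest=$171.00
After 10 (deposit($100)): balance=$1771.00 total_interest=$171.00
After 11 (withdraw($300)): balance=$1471.00 total_interest=$171.00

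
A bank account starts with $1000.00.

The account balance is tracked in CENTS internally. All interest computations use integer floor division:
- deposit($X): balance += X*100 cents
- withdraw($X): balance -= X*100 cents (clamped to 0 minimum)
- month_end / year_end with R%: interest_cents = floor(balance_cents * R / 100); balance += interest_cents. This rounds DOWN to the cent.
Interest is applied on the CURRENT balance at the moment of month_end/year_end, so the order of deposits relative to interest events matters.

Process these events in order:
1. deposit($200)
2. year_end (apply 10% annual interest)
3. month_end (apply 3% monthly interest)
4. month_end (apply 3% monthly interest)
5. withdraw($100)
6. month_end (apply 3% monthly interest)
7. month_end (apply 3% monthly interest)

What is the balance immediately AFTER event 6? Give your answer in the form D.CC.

Answer: 1339.39

Derivation:
After 1 (deposit($200)): balance=$1200.00 total_interest=$0.00
After 2 (year_end (apply 10% annual interest)): balance=$1320.00 total_interest=$120.00
After 3 (month_end (apply 3% monthly interest)): balance=$1359.60 total_interest=$159.60
After 4 (month_end (apply 3% monthly interest)): balance=$1400.38 total_interest=$200.38
After 5 (withdraw($100)): balance=$1300.38 total_interest=$200.38
After 6 (month_end (apply 3% monthly interest)): balance=$1339.39 total_interest=$239.39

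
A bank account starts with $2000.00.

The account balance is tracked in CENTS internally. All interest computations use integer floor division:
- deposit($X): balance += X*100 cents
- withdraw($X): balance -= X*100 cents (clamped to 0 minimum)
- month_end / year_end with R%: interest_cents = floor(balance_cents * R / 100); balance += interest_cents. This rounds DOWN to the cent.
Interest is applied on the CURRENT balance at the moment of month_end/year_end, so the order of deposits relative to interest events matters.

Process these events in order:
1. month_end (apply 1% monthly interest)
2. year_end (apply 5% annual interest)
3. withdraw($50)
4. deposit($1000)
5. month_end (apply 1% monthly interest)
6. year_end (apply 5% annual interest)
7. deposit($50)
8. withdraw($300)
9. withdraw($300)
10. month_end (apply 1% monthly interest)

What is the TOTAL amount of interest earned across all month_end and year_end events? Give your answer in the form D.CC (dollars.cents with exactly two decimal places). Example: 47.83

After 1 (month_end (apply 1% monthly interest)): balance=$2020.00 total_interest=$20.00
After 2 (year_end (apply 5% annual interest)): balance=$2121.00 total_interest=$121.00
After 3 (withdraw($50)): balance=$2071.00 total_interest=$121.00
After 4 (deposit($1000)): balance=$3071.00 total_interest=$121.00
After 5 (month_end (apply 1% monthly interest)): balance=$3101.71 total_interest=$151.71
After 6 (year_end (apply 5% annual interest)): balance=$3256.79 total_interest=$306.79
After 7 (deposit($50)): balance=$3306.79 total_interest=$306.79
After 8 (withdraw($300)): balance=$3006.79 total_interest=$306.79
After 9 (withdraw($300)): balance=$2706.79 total_interest=$306.79
After 10 (month_end (apply 1% monthly interest)): balance=$2733.85 total_interest=$333.85

Answer: 333.85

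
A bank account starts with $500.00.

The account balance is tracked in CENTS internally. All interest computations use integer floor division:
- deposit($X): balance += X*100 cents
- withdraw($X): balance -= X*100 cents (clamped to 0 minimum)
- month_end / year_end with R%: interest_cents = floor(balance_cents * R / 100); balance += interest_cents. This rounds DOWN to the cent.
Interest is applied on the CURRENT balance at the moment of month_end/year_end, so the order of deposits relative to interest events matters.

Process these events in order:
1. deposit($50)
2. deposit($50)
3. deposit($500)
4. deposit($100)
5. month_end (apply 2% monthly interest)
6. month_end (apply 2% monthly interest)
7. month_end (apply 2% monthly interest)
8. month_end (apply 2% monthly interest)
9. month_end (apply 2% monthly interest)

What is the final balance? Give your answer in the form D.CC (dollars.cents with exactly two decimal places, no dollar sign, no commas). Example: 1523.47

After 1 (deposit($50)): balance=$550.00 total_interest=$0.00
After 2 (deposit($50)): balance=$600.00 total_interest=$0.00
After 3 (deposit($500)): balance=$1100.00 total_interest=$0.00
After 4 (deposit($100)): balance=$1200.00 total_interest=$0.00
After 5 (month_end (apply 2% monthly interest)): balance=$1224.00 total_interest=$24.00
After 6 (month_end (apply 2% monthly interest)): balance=$1248.48 total_interest=$48.48
After 7 (month_end (apply 2% monthly interest)): balance=$1273.44 total_interest=$73.44
After 8 (month_end (apply 2% monthly interest)): balance=$1298.90 total_interest=$98.90
After 9 (month_end (apply 2% monthly interest)): balance=$1324.87 total_interest=$124.87

Answer: 1324.87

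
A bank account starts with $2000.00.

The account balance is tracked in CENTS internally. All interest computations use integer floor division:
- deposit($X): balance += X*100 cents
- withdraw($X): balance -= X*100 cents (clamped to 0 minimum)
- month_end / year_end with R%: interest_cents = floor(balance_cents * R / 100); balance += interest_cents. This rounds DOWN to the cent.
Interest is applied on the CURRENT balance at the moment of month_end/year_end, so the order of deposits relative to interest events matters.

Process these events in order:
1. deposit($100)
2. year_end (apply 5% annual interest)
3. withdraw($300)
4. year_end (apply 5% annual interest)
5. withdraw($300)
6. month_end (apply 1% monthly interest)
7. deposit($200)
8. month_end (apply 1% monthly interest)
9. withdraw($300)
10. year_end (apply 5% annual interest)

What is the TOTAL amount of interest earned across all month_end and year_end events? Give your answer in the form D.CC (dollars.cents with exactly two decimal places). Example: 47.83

Answer: 318.24

Derivation:
After 1 (deposit($100)): balance=$2100.00 total_interest=$0.00
After 2 (year_end (apply 5% annual interest)): balance=$2205.00 total_interest=$105.00
After 3 (withdraw($300)): balance=$1905.00 total_interest=$105.00
After 4 (year_end (apply 5% annual interest)): balance=$2000.25 total_interest=$200.25
After 5 (withdraw($300)): balance=$1700.25 total_interest=$200.25
After 6 (month_end (apply 1% monthly interest)): balance=$1717.25 total_interest=$217.25
After 7 (deposit($200)): balance=$1917.25 total_interest=$217.25
After 8 (month_end (apply 1% monthly interest)): balance=$1936.42 total_interest=$236.42
After 9 (withdraw($300)): balance=$1636.42 total_interest=$236.42
After 10 (year_end (apply 5% annual interest)): balance=$1718.24 total_interest=$318.24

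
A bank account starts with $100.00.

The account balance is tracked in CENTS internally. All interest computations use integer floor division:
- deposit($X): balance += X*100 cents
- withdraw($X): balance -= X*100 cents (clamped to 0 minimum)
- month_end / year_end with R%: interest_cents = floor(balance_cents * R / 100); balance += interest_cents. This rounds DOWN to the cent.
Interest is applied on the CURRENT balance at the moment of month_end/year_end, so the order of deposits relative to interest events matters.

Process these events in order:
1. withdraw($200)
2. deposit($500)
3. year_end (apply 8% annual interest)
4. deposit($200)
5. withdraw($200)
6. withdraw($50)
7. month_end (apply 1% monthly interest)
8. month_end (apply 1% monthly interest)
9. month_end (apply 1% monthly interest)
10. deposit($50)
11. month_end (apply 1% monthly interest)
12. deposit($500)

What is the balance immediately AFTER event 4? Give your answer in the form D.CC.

After 1 (withdraw($200)): balance=$0.00 total_interest=$0.00
After 2 (deposit($500)): balance=$500.00 total_interest=$0.00
After 3 (year_end (apply 8% annual interest)): balance=$540.00 total_interest=$40.00
After 4 (deposit($200)): balance=$740.00 total_interest=$40.00

Answer: 740.00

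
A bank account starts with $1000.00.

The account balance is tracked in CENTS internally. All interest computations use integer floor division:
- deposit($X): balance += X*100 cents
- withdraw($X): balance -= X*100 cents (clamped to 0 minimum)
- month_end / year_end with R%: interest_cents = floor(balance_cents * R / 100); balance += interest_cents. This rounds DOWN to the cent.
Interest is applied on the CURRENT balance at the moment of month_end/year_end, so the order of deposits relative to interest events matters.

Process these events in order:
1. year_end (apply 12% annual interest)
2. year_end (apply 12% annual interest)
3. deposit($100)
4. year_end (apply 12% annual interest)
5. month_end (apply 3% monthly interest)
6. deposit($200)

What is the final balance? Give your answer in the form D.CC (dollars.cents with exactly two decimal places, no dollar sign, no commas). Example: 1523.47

Answer: 1762.42

Derivation:
After 1 (year_end (apply 12% annual interest)): balance=$1120.00 total_interest=$120.00
After 2 (year_end (apply 12% annual interest)): balance=$1254.40 total_interest=$254.40
After 3 (deposit($100)): balance=$1354.40 total_interest=$254.40
After 4 (year_end (apply 12% annual interest)): balance=$1516.92 total_interest=$416.92
After 5 (month_end (apply 3% monthly interest)): balance=$1562.42 total_interest=$462.42
After 6 (deposit($200)): balance=$1762.42 total_interest=$462.42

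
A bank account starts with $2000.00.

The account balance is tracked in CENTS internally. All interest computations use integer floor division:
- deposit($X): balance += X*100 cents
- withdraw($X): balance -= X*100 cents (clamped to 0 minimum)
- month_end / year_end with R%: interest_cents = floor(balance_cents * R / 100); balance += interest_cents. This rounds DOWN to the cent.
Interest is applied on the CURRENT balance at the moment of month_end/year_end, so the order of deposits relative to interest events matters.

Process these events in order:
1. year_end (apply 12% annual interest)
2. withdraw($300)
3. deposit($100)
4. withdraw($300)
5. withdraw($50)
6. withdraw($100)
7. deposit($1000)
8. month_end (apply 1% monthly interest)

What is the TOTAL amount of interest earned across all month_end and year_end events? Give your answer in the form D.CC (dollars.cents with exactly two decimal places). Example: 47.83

Answer: 265.90

Derivation:
After 1 (year_end (apply 12% annual interest)): balance=$2240.00 total_interest=$240.00
After 2 (withdraw($300)): balance=$1940.00 total_interest=$240.00
After 3 (deposit($100)): balance=$2040.00 total_interest=$240.00
After 4 (withdraw($300)): balance=$1740.00 total_interest=$240.00
After 5 (withdraw($50)): balance=$1690.00 total_interest=$240.00
After 6 (withdraw($100)): balance=$1590.00 total_interest=$240.00
After 7 (deposit($1000)): balance=$2590.00 total_interest=$240.00
After 8 (month_end (apply 1% monthly interest)): balance=$2615.90 total_interest=$265.90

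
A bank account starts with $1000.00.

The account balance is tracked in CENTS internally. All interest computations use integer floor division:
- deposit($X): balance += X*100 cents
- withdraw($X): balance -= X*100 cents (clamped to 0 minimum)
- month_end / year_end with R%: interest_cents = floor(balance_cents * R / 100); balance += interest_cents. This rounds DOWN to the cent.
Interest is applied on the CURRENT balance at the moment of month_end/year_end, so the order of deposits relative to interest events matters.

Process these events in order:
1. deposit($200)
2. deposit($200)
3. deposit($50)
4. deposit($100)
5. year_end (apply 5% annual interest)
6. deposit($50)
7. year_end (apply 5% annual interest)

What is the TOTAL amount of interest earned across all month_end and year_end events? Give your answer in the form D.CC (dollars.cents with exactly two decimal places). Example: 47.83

Answer: 161.37

Derivation:
After 1 (deposit($200)): balance=$1200.00 total_interest=$0.00
After 2 (deposit($200)): balance=$1400.00 total_interest=$0.00
After 3 (deposit($50)): balance=$1450.00 total_interest=$0.00
After 4 (deposit($100)): balance=$1550.00 total_interest=$0.00
After 5 (year_end (apply 5% annual interest)): balance=$1627.50 total_interest=$77.50
After 6 (deposit($50)): balance=$1677.50 total_interest=$77.50
After 7 (year_end (apply 5% annual interest)): balance=$1761.37 total_interest=$161.37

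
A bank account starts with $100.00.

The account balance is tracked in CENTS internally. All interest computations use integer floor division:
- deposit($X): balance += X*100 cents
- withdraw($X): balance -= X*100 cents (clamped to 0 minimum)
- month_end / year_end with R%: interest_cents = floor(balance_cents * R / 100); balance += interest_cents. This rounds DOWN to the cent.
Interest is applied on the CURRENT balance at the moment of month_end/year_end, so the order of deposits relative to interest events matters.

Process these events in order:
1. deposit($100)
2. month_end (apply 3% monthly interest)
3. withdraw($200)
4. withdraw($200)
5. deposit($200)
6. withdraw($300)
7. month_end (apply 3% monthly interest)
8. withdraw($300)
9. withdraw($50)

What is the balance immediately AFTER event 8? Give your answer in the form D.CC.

Answer: 0.00

Derivation:
After 1 (deposit($100)): balance=$200.00 total_interest=$0.00
After 2 (month_end (apply 3% monthly interest)): balance=$206.00 total_interest=$6.00
After 3 (withdraw($200)): balance=$6.00 total_interest=$6.00
After 4 (withdraw($200)): balance=$0.00 total_interest=$6.00
After 5 (deposit($200)): balance=$200.00 total_interest=$6.00
After 6 (withdraw($300)): balance=$0.00 total_interest=$6.00
After 7 (month_end (apply 3% monthly interest)): balance=$0.00 total_interest=$6.00
After 8 (withdraw($300)): balance=$0.00 total_interest=$6.00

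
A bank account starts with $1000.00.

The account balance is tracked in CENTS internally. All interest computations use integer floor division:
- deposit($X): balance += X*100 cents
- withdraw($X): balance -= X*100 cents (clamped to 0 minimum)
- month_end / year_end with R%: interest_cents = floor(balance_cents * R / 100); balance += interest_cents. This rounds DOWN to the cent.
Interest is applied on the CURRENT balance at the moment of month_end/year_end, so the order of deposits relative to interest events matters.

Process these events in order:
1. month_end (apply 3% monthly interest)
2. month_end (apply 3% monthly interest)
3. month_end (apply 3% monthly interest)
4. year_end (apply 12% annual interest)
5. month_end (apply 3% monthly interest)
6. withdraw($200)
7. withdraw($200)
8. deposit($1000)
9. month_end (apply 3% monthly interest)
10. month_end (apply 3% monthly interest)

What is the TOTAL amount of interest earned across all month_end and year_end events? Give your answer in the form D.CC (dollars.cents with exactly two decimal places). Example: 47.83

After 1 (month_end (apply 3% monthly interest)): balance=$1030.00 total_interest=$30.00
After 2 (month_end (apply 3% monthly interest)): balance=$1060.90 total_interest=$60.90
After 3 (month_end (apply 3% monthly interest)): balance=$1092.72 total_interest=$92.72
After 4 (year_end (apply 12% annual interest)): balance=$1223.84 total_interest=$223.84
After 5 (month_end (apply 3% monthly interest)): balance=$1260.55 total_interest=$260.55
After 6 (withdraw($200)): balance=$1060.55 total_interest=$260.55
After 7 (withdraw($200)): balance=$860.55 total_interest=$260.55
After 8 (deposit($1000)): balance=$1860.55 total_interest=$260.55
After 9 (month_end (apply 3% monthly interest)): balance=$1916.36 total_interest=$316.36
After 10 (month_end (apply 3% monthly interest)): balance=$1973.85 total_interest=$373.85

Answer: 373.85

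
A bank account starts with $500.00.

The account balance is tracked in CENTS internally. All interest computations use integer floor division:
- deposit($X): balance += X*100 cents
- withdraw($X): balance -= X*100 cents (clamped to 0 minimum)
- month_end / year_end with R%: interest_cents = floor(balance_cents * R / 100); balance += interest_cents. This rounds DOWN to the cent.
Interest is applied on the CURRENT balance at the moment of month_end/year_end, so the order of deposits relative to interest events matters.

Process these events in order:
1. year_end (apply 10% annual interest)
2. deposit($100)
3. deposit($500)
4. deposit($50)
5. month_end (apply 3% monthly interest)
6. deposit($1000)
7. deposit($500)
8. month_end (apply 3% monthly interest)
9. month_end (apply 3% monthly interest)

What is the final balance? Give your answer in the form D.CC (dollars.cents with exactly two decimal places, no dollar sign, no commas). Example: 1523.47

Answer: 2902.62

Derivation:
After 1 (year_end (apply 10% annual interest)): balance=$550.00 total_interest=$50.00
After 2 (deposit($100)): balance=$650.00 total_interest=$50.00
After 3 (deposit($500)): balance=$1150.00 total_interest=$50.00
After 4 (deposit($50)): balance=$1200.00 total_interest=$50.00
After 5 (month_end (apply 3% monthly interest)): balance=$1236.00 total_interest=$86.00
After 6 (deposit($1000)): balance=$2236.00 total_interest=$86.00
After 7 (deposit($500)): balance=$2736.00 total_interest=$86.00
After 8 (month_end (apply 3% monthly interest)): balance=$2818.08 total_interest=$168.08
After 9 (month_end (apply 3% monthly interest)): balance=$2902.62 total_interest=$252.62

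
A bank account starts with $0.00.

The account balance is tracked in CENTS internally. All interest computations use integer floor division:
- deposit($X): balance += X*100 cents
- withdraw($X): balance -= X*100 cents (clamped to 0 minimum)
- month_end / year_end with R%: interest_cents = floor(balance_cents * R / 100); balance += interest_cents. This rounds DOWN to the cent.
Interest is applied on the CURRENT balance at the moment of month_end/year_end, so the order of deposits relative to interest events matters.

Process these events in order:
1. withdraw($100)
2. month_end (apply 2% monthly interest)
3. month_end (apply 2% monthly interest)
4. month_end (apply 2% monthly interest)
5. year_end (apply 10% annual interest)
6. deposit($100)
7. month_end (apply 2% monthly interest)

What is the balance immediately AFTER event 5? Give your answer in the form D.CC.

After 1 (withdraw($100)): balance=$0.00 total_interest=$0.00
After 2 (month_end (apply 2% monthly interest)): balance=$0.00 total_interest=$0.00
After 3 (month_end (apply 2% monthly interest)): balance=$0.00 total_interest=$0.00
After 4 (month_end (apply 2% monthly interest)): balance=$0.00 total_interest=$0.00
After 5 (year_end (apply 10% annual interest)): balance=$0.00 total_interest=$0.00

Answer: 0.00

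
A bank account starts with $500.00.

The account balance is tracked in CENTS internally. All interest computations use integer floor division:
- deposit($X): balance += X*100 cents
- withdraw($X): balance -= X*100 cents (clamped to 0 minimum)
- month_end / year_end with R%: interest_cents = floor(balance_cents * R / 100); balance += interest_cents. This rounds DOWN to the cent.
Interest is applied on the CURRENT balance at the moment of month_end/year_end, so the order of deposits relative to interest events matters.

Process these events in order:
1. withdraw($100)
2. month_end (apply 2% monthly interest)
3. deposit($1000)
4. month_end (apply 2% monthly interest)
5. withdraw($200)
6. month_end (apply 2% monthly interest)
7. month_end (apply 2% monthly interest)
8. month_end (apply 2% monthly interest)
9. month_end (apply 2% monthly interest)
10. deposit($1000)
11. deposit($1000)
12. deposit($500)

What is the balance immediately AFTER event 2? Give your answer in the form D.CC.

Answer: 408.00

Derivation:
After 1 (withdraw($100)): balance=$400.00 total_interest=$0.00
After 2 (month_end (apply 2% monthly interest)): balance=$408.00 total_interest=$8.00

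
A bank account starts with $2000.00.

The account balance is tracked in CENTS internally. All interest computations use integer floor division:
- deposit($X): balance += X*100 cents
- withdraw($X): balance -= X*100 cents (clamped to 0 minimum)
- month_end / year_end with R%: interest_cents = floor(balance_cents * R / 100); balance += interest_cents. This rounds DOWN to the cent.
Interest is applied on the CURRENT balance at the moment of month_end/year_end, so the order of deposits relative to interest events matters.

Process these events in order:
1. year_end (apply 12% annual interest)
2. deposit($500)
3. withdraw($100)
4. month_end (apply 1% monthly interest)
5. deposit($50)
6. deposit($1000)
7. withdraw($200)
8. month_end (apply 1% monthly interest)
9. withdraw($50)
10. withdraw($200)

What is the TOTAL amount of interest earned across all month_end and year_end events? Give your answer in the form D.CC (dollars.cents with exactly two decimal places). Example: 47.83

Answer: 301.56

Derivation:
After 1 (year_end (apply 12% annual interest)): balance=$2240.00 total_interest=$240.00
After 2 (deposit($500)): balance=$2740.00 total_interest=$240.00
After 3 (withdraw($100)): balance=$2640.00 total_interest=$240.00
After 4 (month_end (apply 1% monthly interest)): balance=$2666.40 total_interest=$266.40
After 5 (deposit($50)): balance=$2716.40 total_interest=$266.40
After 6 (deposit($1000)): balance=$3716.40 total_interest=$266.40
After 7 (withdraw($200)): balance=$3516.40 total_interest=$266.40
After 8 (month_end (apply 1% monthly interest)): balance=$3551.56 total_interest=$301.56
After 9 (withdraw($50)): balance=$3501.56 total_interest=$301.56
After 10 (withdraw($200)): balance=$3301.56 total_interest=$301.56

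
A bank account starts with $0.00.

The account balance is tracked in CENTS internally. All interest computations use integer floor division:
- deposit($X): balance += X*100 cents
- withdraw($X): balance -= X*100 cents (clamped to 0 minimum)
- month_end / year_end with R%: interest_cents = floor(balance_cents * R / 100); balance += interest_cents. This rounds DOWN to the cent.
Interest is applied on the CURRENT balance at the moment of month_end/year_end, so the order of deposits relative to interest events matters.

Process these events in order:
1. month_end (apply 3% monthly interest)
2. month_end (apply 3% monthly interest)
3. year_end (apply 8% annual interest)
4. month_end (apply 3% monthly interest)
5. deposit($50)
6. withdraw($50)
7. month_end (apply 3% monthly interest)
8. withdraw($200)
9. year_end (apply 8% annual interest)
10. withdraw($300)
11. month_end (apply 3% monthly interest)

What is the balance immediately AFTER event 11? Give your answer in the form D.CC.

After 1 (month_end (apply 3% monthly interest)): balance=$0.00 total_interest=$0.00
After 2 (month_end (apply 3% monthly interest)): balance=$0.00 total_interest=$0.00
After 3 (year_end (apply 8% annual interest)): balance=$0.00 total_interest=$0.00
After 4 (month_end (apply 3% monthly interest)): balance=$0.00 total_interest=$0.00
After 5 (deposit($50)): balance=$50.00 total_interest=$0.00
After 6 (withdraw($50)): balance=$0.00 total_interest=$0.00
After 7 (month_end (apply 3% monthly interest)): balance=$0.00 total_interest=$0.00
After 8 (withdraw($200)): balance=$0.00 total_interest=$0.00
After 9 (year_end (apply 8% annual interest)): balance=$0.00 total_interest=$0.00
After 10 (withdraw($300)): balance=$0.00 total_interest=$0.00
After 11 (month_end (apply 3% monthly interest)): balance=$0.00 total_interest=$0.00

Answer: 0.00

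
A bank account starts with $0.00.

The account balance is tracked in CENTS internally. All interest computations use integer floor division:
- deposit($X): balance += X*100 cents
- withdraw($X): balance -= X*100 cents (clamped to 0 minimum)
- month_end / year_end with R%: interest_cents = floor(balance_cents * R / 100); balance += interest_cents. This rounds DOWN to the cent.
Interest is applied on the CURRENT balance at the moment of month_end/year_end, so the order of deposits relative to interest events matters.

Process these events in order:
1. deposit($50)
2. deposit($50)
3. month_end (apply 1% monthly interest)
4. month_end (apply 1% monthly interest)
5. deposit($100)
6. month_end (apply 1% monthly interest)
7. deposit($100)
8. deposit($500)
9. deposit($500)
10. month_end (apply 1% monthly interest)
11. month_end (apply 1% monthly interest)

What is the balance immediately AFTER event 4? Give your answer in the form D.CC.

Answer: 102.01

Derivation:
After 1 (deposit($50)): balance=$50.00 total_interest=$0.00
After 2 (deposit($50)): balance=$100.00 total_interest=$0.00
After 3 (month_end (apply 1% monthly interest)): balance=$101.00 total_interest=$1.00
After 4 (month_end (apply 1% monthly interest)): balance=$102.01 total_interest=$2.01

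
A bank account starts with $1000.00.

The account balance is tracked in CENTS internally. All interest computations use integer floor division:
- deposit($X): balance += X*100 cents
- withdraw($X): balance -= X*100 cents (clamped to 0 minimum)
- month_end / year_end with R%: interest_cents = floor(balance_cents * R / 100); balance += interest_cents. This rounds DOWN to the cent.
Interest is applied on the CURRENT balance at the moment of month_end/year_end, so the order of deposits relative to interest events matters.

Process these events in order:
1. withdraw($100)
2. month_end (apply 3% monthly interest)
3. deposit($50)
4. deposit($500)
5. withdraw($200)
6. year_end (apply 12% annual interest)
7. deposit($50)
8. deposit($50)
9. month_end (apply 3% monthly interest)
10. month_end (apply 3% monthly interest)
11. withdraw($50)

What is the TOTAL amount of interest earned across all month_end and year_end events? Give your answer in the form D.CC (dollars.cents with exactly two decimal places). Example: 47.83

Answer: 273.42

Derivation:
After 1 (withdraw($100)): balance=$900.00 total_interest=$0.00
After 2 (month_end (apply 3% monthly interest)): balance=$927.00 total_interest=$27.00
After 3 (deposit($50)): balance=$977.00 total_interest=$27.00
After 4 (deposit($500)): balance=$1477.00 total_interest=$27.00
After 5 (withdraw($200)): balance=$1277.00 total_interest=$27.00
After 6 (year_end (apply 12% annual interest)): balance=$1430.24 total_interest=$180.24
After 7 (deposit($50)): balance=$1480.24 total_interest=$180.24
After 8 (deposit($50)): balance=$1530.24 total_interest=$180.24
After 9 (month_end (apply 3% monthly interest)): balance=$1576.14 total_interest=$226.14
After 10 (month_end (apply 3% monthly interest)): balance=$1623.42 total_interest=$273.42
After 11 (withdraw($50)): balance=$1573.42 total_interest=$273.42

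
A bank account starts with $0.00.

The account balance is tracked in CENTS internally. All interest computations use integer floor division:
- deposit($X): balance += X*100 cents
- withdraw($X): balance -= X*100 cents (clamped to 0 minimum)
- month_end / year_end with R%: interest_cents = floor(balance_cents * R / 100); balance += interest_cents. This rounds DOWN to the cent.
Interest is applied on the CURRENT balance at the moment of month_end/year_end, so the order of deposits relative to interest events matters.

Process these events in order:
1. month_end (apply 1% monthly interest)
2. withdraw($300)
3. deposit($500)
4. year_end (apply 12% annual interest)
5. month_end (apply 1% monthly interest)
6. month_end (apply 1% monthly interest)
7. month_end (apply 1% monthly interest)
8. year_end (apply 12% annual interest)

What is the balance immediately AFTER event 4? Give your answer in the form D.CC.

Answer: 560.00

Derivation:
After 1 (month_end (apply 1% monthly interest)): balance=$0.00 total_interest=$0.00
After 2 (withdraw($300)): balance=$0.00 total_interest=$0.00
After 3 (deposit($500)): balance=$500.00 total_interest=$0.00
After 4 (year_end (apply 12% annual interest)): balance=$560.00 total_interest=$60.00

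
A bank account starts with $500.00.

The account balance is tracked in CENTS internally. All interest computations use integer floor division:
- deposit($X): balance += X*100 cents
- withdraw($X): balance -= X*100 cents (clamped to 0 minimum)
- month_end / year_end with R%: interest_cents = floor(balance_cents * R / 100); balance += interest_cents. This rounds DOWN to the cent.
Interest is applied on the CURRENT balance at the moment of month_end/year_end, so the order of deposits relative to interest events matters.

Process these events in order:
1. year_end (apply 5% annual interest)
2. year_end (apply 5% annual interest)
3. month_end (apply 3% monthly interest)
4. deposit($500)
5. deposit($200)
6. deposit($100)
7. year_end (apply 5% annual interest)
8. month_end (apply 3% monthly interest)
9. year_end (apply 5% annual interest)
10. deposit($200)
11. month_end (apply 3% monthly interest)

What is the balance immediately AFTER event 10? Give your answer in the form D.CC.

Answer: 1753.20

Derivation:
After 1 (year_end (apply 5% annual interest)): balance=$525.00 total_interest=$25.00
After 2 (year_end (apply 5% annual interest)): balance=$551.25 total_interest=$51.25
After 3 (month_end (apply 3% monthly interest)): balance=$567.78 total_interest=$67.78
After 4 (deposit($500)): balance=$1067.78 total_interest=$67.78
After 5 (deposit($200)): balance=$1267.78 total_interest=$67.78
After 6 (deposit($100)): balance=$1367.78 total_interest=$67.78
After 7 (year_end (apply 5% annual interest)): balance=$1436.16 total_interest=$136.16
After 8 (month_end (apply 3% monthly interest)): balance=$1479.24 total_interest=$179.24
After 9 (year_end (apply 5% annual interest)): balance=$1553.20 total_interest=$253.20
After 10 (deposit($200)): balance=$1753.20 total_interest=$253.20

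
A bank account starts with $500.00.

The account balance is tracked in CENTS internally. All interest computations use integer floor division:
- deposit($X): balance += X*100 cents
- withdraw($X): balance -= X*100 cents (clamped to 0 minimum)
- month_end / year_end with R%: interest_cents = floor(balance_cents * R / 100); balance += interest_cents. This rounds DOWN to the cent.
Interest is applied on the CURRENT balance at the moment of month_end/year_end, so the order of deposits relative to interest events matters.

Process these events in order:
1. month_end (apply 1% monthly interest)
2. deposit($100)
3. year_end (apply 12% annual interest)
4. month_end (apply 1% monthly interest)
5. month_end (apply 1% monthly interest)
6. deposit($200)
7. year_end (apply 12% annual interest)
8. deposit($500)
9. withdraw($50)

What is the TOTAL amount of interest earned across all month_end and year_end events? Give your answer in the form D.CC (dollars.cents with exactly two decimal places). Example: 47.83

After 1 (month_end (apply 1% monthly interest)): balance=$505.00 total_interest=$5.00
After 2 (deposit($100)): balance=$605.00 total_interest=$5.00
After 3 (year_end (apply 12% annual interest)): balance=$677.60 total_interest=$77.60
After 4 (month_end (apply 1% monthly interest)): balance=$684.37 total_interest=$84.37
After 5 (month_end (apply 1% monthly interest)): balance=$691.21 total_interest=$91.21
After 6 (deposit($200)): balance=$891.21 total_interest=$91.21
After 7 (year_end (apply 12% annual interest)): balance=$998.15 total_interest=$198.15
After 8 (deposit($500)): balance=$1498.15 total_interest=$198.15
After 9 (withdraw($50)): balance=$1448.15 total_interest=$198.15

Answer: 198.15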